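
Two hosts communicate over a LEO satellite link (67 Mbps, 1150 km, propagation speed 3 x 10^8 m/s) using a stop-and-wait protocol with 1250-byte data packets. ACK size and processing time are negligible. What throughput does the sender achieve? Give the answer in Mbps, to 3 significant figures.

t_tx = L/R = 10000/67000000 = 0.000149254 s.
t_prop = 1150000/300000000 = 0.00383333 s; RTT = 0.00766667 s.
Cycle = t_tx + RTT = 0.00781592 s.
Throughput = L / cycle = 10000 / 0.00781592 = 1.28 Mbps.

1.28 Mbps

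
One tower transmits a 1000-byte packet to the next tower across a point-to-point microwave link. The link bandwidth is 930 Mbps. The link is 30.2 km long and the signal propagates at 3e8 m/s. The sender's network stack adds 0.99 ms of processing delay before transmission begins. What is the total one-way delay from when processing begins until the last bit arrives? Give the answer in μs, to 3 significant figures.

1100 μs

L = 1000 × 8 = 8000 bits.
Transmission delay = L/R = 8000 / 930000000 = 8.60215 μs.
Propagation delay = d/s = 30200 m / 300000000 m/s = 100.667 μs.
Plus processing delay 0.99 ms = 990 μs.
Total = 1100 μs.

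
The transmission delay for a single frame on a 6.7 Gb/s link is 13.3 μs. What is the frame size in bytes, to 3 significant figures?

L = R × t_tx = 6700000000 b/s × 1.33e-05 s = 89110 bits.
In bytes: 89110 / 8 = 11100 bytes.

11100 bytes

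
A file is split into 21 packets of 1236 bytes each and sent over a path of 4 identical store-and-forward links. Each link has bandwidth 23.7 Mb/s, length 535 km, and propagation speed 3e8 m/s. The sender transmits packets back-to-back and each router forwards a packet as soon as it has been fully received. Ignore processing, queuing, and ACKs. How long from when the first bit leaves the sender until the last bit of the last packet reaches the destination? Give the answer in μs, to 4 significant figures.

17150 μs

Per-hop transmission t_tx = L/R = 9888/23700000 = 417.215 μs.
Per-hop propagation t_prop = 535000/300000000 = 1783.33 μs.
Pipeline fill: first packet needs 4·t_tx to clear all hops; remaining 20 packets each add one t_tx.
Total = (4+21-1)·t_tx + 4·t_prop = 24·417.215 + 4·1783.33 = 17150 μs.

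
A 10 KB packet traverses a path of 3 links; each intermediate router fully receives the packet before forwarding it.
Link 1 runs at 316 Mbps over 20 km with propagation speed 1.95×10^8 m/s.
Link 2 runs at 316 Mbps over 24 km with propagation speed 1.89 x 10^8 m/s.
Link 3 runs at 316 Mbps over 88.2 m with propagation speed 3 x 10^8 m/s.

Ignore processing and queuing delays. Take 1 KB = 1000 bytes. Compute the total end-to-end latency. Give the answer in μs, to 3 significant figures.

L = 80000 bits.
Transmission delay per hop = L/R = 80000/316000000 = 253.165 μs; 3 hops → 759.494 μs.
Propagation delays (d/s per hop): 102.564, 126.984, 0.294 μs; sum = 229.842 μs.
End-to-end = 989 μs.

989 μs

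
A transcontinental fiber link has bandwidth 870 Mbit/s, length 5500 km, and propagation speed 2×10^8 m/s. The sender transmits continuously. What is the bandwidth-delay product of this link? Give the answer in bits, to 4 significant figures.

Propagation delay = 5500000 / 200000000 = 0.0275 s.
BDP = R × t_prop = 870000000 × 0.0275 = 23925000 bits.

23930000 bits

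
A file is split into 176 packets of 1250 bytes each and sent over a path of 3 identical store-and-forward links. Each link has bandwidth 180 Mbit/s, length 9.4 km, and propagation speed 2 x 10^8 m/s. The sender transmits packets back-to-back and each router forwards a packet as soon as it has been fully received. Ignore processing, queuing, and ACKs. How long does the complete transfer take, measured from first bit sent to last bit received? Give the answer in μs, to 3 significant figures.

Per-hop transmission t_tx = L/R = 10000/180000000 = 55.5556 μs.
Per-hop propagation t_prop = 9400/200000000 = 47 μs.
Pipeline fill: first packet needs 3·t_tx to clear all hops; remaining 175 packets each add one t_tx.
Total = (3+176-1)·t_tx + 3·t_prop = 178·55.5556 + 3·47 = 10000 μs.

10000 μs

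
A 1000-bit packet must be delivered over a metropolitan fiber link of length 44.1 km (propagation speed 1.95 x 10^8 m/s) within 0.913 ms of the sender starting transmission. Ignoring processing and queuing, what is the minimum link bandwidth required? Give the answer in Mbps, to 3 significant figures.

1.46 Mbps

Propagation delay = 44100 / 195000000 = 0.226154 ms.
Transmission budget = 0.913 − 0.226154 = 0.686846 ms.
R ≥ L / t_tx = 1000 bits / 0.000686846 s = 1.46 Mbps.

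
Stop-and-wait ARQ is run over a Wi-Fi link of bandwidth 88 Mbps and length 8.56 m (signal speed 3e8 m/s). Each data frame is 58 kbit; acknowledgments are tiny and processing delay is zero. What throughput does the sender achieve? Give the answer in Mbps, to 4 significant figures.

87.99 Mbps

t_tx = L/R = 58000/88000000 = 0.000659091 s.
t_prop = 8.56/300000000 = 2.85333e-08 s; RTT = 5.70667e-08 s.
Cycle = t_tx + RTT = 0.000659148 s.
Throughput = L / cycle = 58000 / 0.000659148 = 87.99 Mbps.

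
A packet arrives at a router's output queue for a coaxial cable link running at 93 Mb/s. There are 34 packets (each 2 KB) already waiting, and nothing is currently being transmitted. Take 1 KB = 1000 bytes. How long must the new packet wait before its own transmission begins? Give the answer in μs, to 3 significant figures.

Each queued packet: L/R = 16000/93000000 = 172.043 μs.
34 queued → 5849.46 μs.
Queuing delay = 5850 μs.

5850 μs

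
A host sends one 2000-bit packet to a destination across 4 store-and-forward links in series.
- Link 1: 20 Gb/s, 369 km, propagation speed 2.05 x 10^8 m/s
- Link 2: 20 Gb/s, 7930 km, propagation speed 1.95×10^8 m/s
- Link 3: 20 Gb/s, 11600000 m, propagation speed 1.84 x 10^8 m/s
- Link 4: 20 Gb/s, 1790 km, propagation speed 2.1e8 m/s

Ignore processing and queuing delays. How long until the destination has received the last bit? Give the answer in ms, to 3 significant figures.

114 ms

Transmission delay per hop = L/R = 2000/20000000000 = 0.0001 ms; 4 hops → 0.0004 ms.
Propagation delays (d/s per hop): 1.8, 40.6667, 63.0435, 8.52381 ms; sum = 114.034 ms.
End-to-end = 114 ms.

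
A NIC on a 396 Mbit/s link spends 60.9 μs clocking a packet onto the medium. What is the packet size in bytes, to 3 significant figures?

3010 bytes

L = R × t_tx = 396000000 b/s × 6.09e-05 s = 24116.4 bits.
In bytes: 24116.4 / 8 = 3010 bytes.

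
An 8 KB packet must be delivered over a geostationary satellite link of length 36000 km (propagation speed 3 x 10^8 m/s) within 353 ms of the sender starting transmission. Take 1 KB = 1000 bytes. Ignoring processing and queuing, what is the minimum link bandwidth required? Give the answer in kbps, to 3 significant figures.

275 kbps

L = 64000 bits.
Propagation delay = 36000000 / 300000000 = 120 ms.
Transmission budget = 353 − 120 = 233 ms.
R ≥ L / t_tx = 64000 bits / 0.233 s = 275 kbps.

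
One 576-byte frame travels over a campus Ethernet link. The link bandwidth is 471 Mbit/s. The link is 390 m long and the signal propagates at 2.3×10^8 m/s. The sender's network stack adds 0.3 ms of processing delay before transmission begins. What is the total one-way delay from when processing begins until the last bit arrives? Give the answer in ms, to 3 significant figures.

0.311 ms

L = 576 × 8 = 4608 bits.
Transmission delay = L/R = 4608 / 471000000 = 0.00978344 ms.
Propagation delay = d/s = 390 m / 2.3e+08 m/s = 0.00169565 ms.
Plus processing delay 0.3 ms = 0.3 ms.
Total = 0.311 ms.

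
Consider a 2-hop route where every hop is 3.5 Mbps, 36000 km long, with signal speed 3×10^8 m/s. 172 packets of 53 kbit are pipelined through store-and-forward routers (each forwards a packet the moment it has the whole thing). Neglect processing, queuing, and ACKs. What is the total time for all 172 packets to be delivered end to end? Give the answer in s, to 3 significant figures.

2.86 s

Per-hop transmission t_tx = L/R = 53000/3500000 = 0.0151429 s.
Per-hop propagation t_prop = 36000000/300000000 = 0.12 s.
Pipeline fill: first packet needs 2·t_tx to clear all hops; remaining 171 packets each add one t_tx.
Total = (2+172-1)·t_tx + 2·t_prop = 173·0.0151429 + 2·0.12 = 2.86 s.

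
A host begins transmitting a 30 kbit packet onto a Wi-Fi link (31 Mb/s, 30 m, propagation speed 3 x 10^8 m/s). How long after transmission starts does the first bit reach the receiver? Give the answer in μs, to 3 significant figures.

0.100 μs

First bit experiences only propagation delay: d/s = 30/300000000 = 0.100 μs.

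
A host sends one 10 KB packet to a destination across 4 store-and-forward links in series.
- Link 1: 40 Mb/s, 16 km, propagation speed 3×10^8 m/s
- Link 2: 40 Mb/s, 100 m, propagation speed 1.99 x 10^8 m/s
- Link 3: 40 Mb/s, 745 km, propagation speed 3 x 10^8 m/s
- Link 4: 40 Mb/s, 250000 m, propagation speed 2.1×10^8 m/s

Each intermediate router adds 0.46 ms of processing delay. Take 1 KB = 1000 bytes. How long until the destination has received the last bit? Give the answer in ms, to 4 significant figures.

13.11 ms

L = 80000 bits.
Transmission delay per hop = L/R = 80000/40000000 = 2 ms; 4 hops → 8 ms.
Propagation delays (d/s per hop): 0.0533333, 0.000502513, 2.48333, 1.19048 ms; sum = 3.72765 ms.
Processing at 3 router(s): 3 × 0.46 ms = 1.38 ms.
End-to-end = 13.11 ms.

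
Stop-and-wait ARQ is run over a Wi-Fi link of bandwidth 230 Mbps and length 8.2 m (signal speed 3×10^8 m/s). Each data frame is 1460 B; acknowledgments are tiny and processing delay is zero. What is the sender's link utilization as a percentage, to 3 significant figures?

t_tx = L/R = 11680/230000000 = 5.07826e-05 s.
t_prop = 8.2/300000000 = 2.73333e-08 s; RTT = 5.46667e-08 s.
Cycle = t_tx + RTT = 5.08373e-05 s.
Utilization = t_tx / cycle = 5.07826e-05/5.08373e-05 = 99.9 %.

99.9 %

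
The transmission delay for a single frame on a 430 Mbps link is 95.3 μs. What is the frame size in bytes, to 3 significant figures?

L = R × t_tx = 430000000 b/s × 9.53e-05 s = 40979 bits.
In bytes: 40979 / 8 = 5120 bytes.

5120 bytes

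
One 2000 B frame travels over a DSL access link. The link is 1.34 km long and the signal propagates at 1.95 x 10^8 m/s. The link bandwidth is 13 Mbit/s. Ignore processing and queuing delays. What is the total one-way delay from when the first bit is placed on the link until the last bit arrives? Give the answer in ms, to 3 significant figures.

L = 2000 × 8 = 16000 bits.
Transmission delay = L/R = 16000 / 13000000 = 1.23077 ms.
Propagation delay = d/s = 1340 m / 195000000 m/s = 0.00687179 ms.
Total = 1.24 ms.

1.24 ms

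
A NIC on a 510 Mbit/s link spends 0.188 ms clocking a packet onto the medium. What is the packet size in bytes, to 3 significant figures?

L = R × t_tx = 510000000 b/s × 0.000188 s = 95880 bits.
In bytes: 95880 / 8 = 12000 bytes.

12000 bytes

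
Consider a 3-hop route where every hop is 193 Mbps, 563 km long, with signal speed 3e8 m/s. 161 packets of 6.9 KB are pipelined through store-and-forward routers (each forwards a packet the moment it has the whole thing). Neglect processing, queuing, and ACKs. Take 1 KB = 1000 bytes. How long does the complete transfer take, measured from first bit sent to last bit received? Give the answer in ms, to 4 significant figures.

52.25 ms

Per-hop transmission t_tx = L/R = 55200/193000000 = 0.28601 ms.
Per-hop propagation t_prop = 563000/300000000 = 1.87667 ms.
Pipeline fill: first packet needs 3·t_tx to clear all hops; remaining 160 packets each add one t_tx.
Total = (3+161-1)·t_tx + 3·t_prop = 163·0.28601 + 3·1.87667 = 52.25 ms.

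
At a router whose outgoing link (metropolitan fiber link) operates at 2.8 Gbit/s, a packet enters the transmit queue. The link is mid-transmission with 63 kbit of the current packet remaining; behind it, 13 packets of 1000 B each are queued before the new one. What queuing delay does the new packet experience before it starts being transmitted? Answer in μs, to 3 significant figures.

Each queued packet: L/R = 8000/2800000000 = 2.85714 μs.
13 queued → 37.1429 μs.
Plus remaining 63000 bits of current packet: 22.5 μs.
Queuing delay = 59.6 μs.

59.6 μs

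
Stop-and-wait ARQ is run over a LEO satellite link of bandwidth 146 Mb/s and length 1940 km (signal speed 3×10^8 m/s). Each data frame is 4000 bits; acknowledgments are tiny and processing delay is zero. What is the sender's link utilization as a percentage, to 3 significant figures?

t_tx = L/R = 4000/146000000 = 2.73973e-05 s.
t_prop = 1940000/300000000 = 0.00646667 s; RTT = 0.0129333 s.
Cycle = t_tx + RTT = 0.0129607 s.
Utilization = t_tx / cycle = 2.73973e-05/0.0129607 = 0.211 %.

0.211 %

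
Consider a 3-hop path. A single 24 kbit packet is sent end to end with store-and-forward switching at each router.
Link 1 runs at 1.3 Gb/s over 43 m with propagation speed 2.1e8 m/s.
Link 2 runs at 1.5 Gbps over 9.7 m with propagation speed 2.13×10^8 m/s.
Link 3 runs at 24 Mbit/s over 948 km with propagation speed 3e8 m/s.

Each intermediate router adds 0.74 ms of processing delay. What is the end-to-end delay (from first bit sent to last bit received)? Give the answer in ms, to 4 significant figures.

L = 24000 bits.
Transmission delays (L/R per hop): 0.0184615, 0.016, 1 ms; sum = 1.03446 ms.
Propagation delays (d/s per hop): 0.000204762, 4.55399e-05, 3.16 ms; sum = 3.16025 ms.
Processing at 2 router(s): 2 × 0.74 ms = 1.48 ms.
End-to-end = 5.675 ms.

5.675 ms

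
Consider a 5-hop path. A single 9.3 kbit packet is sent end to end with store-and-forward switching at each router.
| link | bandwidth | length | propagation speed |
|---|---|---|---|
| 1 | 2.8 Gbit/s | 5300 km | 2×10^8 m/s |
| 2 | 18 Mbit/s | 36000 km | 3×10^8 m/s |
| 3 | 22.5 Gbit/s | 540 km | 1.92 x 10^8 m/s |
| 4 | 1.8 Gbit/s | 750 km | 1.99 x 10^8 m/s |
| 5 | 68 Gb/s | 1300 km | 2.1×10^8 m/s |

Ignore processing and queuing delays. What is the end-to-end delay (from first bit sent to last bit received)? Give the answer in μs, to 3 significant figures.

L = 9300 bits.
Transmission delays (L/R per hop): 3.32143, 516.667, 0.413333, 5.16667, 0.136765 μs; sum = 525.705 μs.
Propagation delays (d/s per hop): 26500, 120000, 2812.5, 3768.84, 6190.48 μs; sum = 159272 μs.
End-to-end = 160000 μs.

160000 μs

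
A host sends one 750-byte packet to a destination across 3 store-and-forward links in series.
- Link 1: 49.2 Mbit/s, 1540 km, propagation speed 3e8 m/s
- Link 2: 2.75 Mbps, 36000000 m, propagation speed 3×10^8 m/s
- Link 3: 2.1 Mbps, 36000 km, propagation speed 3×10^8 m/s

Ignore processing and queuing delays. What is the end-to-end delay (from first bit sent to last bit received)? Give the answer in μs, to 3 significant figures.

L = 750 × 8 = 6000 bits.
Transmission delays (L/R per hop): 121.951, 2181.82, 2857.14 μs; sum = 5160.91 μs.
Propagation delays (d/s per hop): 5133.33, 120000, 120000 μs; sum = 245133 μs.
End-to-end = 250000 μs.

250000 μs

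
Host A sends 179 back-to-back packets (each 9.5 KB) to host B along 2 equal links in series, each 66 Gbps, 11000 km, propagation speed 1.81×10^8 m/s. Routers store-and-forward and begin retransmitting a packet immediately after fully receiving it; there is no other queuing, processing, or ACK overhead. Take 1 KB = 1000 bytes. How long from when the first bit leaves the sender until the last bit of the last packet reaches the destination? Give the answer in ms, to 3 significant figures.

Per-hop transmission t_tx = L/R = 76000/66000000000 = 0.00115152 ms.
Per-hop propagation t_prop = 11000000/181000000 = 60.7735 ms.
Pipeline fill: first packet needs 2·t_tx to clear all hops; remaining 178 packets each add one t_tx.
Total = (2+179-1)·t_tx + 2·t_prop = 180·0.00115152 + 2·60.7735 = 122 ms.

122 ms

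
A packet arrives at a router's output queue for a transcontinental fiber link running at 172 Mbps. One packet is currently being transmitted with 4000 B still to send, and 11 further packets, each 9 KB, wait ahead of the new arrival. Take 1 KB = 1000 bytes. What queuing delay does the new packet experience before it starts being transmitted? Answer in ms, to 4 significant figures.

Each queued packet: L/R = 72000/172000000 = 0.418605 ms.
11 queued → 4.60465 ms.
Plus remaining 32000 bits of current packet: 0.186047 ms.
Queuing delay = 4.791 ms.

4.791 ms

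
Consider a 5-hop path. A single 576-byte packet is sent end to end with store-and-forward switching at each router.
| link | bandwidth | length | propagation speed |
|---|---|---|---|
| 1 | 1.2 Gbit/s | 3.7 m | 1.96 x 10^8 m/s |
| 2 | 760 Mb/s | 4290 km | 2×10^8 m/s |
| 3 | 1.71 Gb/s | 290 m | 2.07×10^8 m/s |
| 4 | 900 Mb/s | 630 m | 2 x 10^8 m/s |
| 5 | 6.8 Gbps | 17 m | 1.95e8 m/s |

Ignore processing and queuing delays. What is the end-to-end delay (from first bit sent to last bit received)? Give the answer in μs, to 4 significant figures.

21470 μs

L = 576 × 8 = 4608 bits.
Transmission delays (L/R per hop): 3.84, 6.06316, 2.69474, 5.12, 0.677647 μs; sum = 18.3955 μs.
Propagation delays (d/s per hop): 0.0188776, 21450, 1.40097, 3.15, 0.0871795 μs; sum = 21454.7 μs.
End-to-end = 21470 μs.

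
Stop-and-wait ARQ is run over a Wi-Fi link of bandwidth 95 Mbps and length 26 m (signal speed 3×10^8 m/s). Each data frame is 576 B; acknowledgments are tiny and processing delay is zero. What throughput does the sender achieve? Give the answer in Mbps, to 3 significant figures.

t_tx = L/R = 4608/95000000 = 4.85053e-05 s.
t_prop = 26/300000000 = 8.66667e-08 s; RTT = 1.73333e-07 s.
Cycle = t_tx + RTT = 4.86786e-05 s.
Throughput = L / cycle = 4608 / 4.86786e-05 = 94.7 Mbps.

94.7 Mbps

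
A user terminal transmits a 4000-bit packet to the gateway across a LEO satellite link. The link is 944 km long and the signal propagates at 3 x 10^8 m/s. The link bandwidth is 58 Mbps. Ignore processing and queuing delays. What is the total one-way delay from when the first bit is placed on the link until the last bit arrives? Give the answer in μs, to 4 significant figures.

3216 μs

Transmission delay = L/R = 4000 / 58000000 = 68.9655 μs.
Propagation delay = d/s = 944000 m / 300000000 m/s = 3146.67 μs.
Total = 3216 μs.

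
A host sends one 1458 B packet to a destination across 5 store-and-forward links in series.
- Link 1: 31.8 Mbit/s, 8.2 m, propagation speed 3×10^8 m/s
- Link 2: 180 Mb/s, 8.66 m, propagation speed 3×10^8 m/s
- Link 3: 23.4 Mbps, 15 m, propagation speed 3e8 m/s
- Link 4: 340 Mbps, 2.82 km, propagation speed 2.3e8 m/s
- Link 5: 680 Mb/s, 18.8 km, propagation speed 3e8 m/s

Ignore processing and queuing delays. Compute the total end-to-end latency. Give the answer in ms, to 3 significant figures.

1.06 ms

L = 1458 × 8 = 11664 bits.
Transmission delays (L/R per hop): 0.366792, 0.0648, 0.498462, 0.0343059, 0.0171529 ms; sum = 0.981513 ms.
Propagation delays (d/s per hop): 2.73333e-05, 2.88667e-05, 5e-05, 0.0122609, 0.0626667 ms; sum = 0.0750337 ms.
End-to-end = 1.06 ms.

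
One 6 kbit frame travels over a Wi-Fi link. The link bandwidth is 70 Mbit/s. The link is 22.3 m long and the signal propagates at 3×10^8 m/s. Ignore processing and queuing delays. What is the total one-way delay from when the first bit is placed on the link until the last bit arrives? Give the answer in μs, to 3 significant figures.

85.8 μs

L = 6000 bits.
Transmission delay = L/R = 6000 / 70000000 = 85.7143 μs.
Propagation delay = d/s = 22.3 m / 300000000 m/s = 0.0743333 μs.
Total = 85.8 μs.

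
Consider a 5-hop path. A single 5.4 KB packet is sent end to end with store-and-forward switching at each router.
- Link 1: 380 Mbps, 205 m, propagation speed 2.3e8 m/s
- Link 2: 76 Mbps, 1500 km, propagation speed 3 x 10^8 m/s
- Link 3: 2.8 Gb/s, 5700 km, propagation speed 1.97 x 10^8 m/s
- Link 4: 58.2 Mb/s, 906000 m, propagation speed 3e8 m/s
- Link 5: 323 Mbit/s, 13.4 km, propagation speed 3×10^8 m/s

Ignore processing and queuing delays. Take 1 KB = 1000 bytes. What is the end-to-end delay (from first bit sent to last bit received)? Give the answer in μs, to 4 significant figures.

38570 μs

L = 43200 bits.
Transmission delays (L/R per hop): 113.684, 568.421, 15.4286, 742.268, 133.746 μs; sum = 1573.55 μs.
Propagation delays (d/s per hop): 0.891304, 5000, 28934, 3020, 44.6667 μs; sum = 36999.6 μs.
End-to-end = 38570 μs.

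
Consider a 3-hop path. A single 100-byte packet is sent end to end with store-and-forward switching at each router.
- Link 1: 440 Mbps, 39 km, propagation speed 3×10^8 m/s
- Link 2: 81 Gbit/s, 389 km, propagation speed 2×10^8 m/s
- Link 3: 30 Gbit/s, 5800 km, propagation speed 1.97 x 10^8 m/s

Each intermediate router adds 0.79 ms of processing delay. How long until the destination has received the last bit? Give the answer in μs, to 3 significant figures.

L = 100 × 8 = 800 bits.
Transmission delays (L/R per hop): 1.81818, 0.00987654, 0.0266667 μs; sum = 1.85473 μs.
Propagation delays (d/s per hop): 130, 1945, 29441.6 μs; sum = 31516.6 μs.
Processing at 2 router(s): 2 × 0.79 ms = 1580 μs.
End-to-end = 33100 μs.

33100 μs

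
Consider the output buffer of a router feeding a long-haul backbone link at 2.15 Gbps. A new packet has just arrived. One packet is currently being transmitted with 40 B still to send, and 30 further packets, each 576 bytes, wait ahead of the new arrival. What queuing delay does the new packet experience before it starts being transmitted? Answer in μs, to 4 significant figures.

Each queued packet: L/R = 4608/2150000000 = 2.14326 μs.
30 queued → 64.2977 μs.
Plus remaining 320 bits of current packet: 0.148837 μs.
Queuing delay = 64.45 μs.

64.45 μs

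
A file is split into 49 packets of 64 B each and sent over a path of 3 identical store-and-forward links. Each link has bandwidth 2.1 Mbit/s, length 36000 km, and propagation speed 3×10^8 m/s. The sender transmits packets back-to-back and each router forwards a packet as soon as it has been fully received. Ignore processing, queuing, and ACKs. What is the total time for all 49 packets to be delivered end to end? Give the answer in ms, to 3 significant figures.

Per-hop transmission t_tx = L/R = 512/2100000 = 0.24381 ms.
Per-hop propagation t_prop = 36000000/300000000 = 120 ms.
Pipeline fill: first packet needs 3·t_tx to clear all hops; remaining 48 packets each add one t_tx.
Total = (3+49-1)·t_tx + 3·t_prop = 51·0.24381 + 3·120 = 372 ms.

372 ms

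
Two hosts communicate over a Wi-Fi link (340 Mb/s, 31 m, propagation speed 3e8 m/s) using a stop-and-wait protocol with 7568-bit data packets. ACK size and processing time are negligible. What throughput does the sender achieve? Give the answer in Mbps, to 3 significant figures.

337 Mbps

t_tx = L/R = 7568/340000000 = 2.22588e-05 s.
t_prop = 31/300000000 = 1.03333e-07 s; RTT = 2.06667e-07 s.
Cycle = t_tx + RTT = 2.24655e-05 s.
Throughput = L / cycle = 7568 / 2.24655e-05 = 337 Mbps.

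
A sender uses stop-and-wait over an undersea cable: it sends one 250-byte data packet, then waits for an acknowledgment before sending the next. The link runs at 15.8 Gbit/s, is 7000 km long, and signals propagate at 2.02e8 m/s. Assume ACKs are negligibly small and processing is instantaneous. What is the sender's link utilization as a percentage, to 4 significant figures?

0.0001826 %

t_tx = L/R = 2000/15800000000 = 1.26582e-07 s.
t_prop = 7000000/202000000 = 0.0346535 s; RTT = 0.0693069 s.
Cycle = t_tx + RTT = 0.0693071 s.
Utilization = t_tx / cycle = 1.26582e-07/0.0693071 = 0.0001826 %.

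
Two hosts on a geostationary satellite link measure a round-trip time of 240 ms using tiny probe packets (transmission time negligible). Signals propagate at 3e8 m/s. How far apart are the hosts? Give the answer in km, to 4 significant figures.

One-way propagation = RTT/2 = 120 ms.
d = s × t = 300000000 × 0.12 = 36000 km.

36000 km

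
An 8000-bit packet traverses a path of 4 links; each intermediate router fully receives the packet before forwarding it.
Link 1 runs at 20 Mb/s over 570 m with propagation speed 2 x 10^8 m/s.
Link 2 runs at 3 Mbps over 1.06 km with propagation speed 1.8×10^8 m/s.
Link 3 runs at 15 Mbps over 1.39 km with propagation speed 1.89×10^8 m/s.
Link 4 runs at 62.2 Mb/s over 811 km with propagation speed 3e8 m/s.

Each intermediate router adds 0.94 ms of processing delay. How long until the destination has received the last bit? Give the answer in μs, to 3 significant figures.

Transmission delays (L/R per hop): 400, 2666.67, 533.333, 128.617 μs; sum = 3728.62 μs.
Propagation delays (d/s per hop): 2.85, 5.88889, 7.3545, 2703.33 μs; sum = 2719.43 μs.
Processing at 3 router(s): 3 × 0.94 ms = 2820 μs.
End-to-end = 9270 μs.

9270 μs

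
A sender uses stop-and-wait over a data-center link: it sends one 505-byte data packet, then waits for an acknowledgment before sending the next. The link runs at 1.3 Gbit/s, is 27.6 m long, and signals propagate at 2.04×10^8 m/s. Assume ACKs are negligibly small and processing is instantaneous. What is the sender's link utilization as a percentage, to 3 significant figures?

t_tx = L/R = 4040/1300000000 = 3.10769e-06 s.
t_prop = 27.6/204000000 = 1.35294e-07 s; RTT = 2.70588e-07 s.
Cycle = t_tx + RTT = 3.37828e-06 s.
Utilization = t_tx / cycle = 3.10769e-06/3.37828e-06 = 92.0 %.

92.0 %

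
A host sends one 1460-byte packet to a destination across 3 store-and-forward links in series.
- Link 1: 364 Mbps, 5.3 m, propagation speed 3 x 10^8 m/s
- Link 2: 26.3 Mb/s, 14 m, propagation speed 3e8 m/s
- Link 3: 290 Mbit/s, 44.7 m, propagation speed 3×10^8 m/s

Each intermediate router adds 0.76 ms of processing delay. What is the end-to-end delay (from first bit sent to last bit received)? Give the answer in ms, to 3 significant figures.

2.04 ms

L = 1460 × 8 = 11680 bits.
Transmission delays (L/R per hop): 0.0320879, 0.444106, 0.0402759 ms; sum = 0.51647 ms.
Propagation delays (d/s per hop): 1.76667e-05, 4.66667e-05, 0.000149 ms; sum = 0.000213333 ms.
Processing at 2 router(s): 2 × 0.76 ms = 1.52 ms.
End-to-end = 2.04 ms.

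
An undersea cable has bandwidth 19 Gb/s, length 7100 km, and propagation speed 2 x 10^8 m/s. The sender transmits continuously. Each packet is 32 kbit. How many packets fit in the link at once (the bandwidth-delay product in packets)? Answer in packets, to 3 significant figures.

Propagation delay = 7100000 / 200000000 = 0.0355 s.
BDP = R × t_prop = 19000000000 × 0.0355 = 674500000 bits.
In packets of 32000 bits: 21100 packets.

21100 packets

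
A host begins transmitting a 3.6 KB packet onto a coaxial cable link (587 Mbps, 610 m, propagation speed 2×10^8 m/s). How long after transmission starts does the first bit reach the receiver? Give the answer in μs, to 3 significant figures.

First bit experiences only propagation delay: d/s = 610/200000000 = 3.05 μs.

3.05 μs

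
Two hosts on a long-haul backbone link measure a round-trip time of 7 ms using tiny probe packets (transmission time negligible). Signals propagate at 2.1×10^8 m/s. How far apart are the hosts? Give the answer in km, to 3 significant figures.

One-way propagation = RTT/2 = 3.5 ms.
d = s × t = 210000000 × 0.0035 = 735 km.

735 km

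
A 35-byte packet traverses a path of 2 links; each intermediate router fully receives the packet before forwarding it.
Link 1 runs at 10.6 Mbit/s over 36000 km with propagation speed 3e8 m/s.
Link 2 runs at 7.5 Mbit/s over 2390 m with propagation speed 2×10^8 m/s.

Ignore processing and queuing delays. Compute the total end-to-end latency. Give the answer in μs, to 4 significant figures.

120100 μs

L = 35 × 8 = 280 bits.
Transmission delays (L/R per hop): 26.4151, 37.3333 μs; sum = 63.7484 μs.
Propagation delays (d/s per hop): 120000, 11.95 μs; sum = 120012 μs.
End-to-end = 120100 μs.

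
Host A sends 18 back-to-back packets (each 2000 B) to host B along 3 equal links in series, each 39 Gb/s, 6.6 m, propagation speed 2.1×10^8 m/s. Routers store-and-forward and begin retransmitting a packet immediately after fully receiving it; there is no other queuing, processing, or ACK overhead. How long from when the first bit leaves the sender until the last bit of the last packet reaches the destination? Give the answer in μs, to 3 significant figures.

Per-hop transmission t_tx = L/R = 16000/39000000000 = 0.410256 μs.
Per-hop propagation t_prop = 6.6/210000000 = 0.0314286 μs.
Pipeline fill: first packet needs 3·t_tx to clear all hops; remaining 17 packets each add one t_tx.
Total = (3+18-1)·t_tx + 3·t_prop = 20·0.410256 + 3·0.0314286 = 8.30 μs.

8.30 μs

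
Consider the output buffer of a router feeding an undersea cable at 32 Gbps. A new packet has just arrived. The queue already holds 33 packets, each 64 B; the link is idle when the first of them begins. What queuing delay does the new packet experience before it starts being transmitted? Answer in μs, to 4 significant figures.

0.5280 μs

Each queued packet: L/R = 512/32000000000 = 0.016 μs.
33 queued → 0.528 μs.
Queuing delay = 0.5280 μs.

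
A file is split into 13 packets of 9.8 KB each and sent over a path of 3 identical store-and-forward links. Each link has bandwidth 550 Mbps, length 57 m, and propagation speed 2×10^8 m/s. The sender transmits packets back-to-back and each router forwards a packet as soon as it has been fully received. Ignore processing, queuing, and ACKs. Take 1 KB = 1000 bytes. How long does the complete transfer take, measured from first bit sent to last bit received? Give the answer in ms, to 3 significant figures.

Per-hop transmission t_tx = L/R = 78400/550000000 = 0.142545 ms.
Per-hop propagation t_prop = 57/200000000 = 0.000285 ms.
Pipeline fill: first packet needs 3·t_tx to clear all hops; remaining 12 packets each add one t_tx.
Total = (3+13-1)·t_tx + 3·t_prop = 15·0.142545 + 3·0.000285 = 2.14 ms.

2.14 ms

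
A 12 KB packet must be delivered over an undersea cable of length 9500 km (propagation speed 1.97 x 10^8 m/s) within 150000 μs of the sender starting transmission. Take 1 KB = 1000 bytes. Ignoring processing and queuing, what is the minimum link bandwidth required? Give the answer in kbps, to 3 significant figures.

943 kbps

L = 96000 bits.
Propagation delay = 9500000 / 197000000 = 48223.4 μs.
Transmission budget = 150000 − 48223.4 = 101777 μs.
R ≥ L / t_tx = 96000 bits / 0.101777 s = 943 kbps.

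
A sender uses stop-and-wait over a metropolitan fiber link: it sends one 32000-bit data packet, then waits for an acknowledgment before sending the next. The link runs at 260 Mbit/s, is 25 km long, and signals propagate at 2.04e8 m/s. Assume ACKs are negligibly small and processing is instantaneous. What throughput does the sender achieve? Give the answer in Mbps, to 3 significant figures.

t_tx = L/R = 32000/260000000 = 0.000123077 s.
t_prop = 25000/204000000 = 0.000122549 s; RTT = 0.000245098 s.
Cycle = t_tx + RTT = 0.000368175 s.
Throughput = L / cycle = 32000 / 0.000368175 = 86.9 Mbps.

86.9 Mbps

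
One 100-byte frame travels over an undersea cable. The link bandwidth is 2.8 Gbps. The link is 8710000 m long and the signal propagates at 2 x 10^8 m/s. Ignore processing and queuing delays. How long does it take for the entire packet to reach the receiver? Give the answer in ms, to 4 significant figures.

43.55 ms

L = 100 × 8 = 800 bits.
Transmission delay = L/R = 800 / 2800000000 = 0.000285714 ms.
Propagation delay = d/s = 8710000 m / 200000000 m/s = 43.55 ms.
Total = 43.55 ms.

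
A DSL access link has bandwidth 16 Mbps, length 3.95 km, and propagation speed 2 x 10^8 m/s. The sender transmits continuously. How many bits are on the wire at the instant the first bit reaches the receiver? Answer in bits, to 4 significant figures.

316.0 bits

Propagation delay = 3950 / 200000000 = 1.975e-05 s.
BDP = R × t_prop = 16000000 × 1.975e-05 = 316 bits.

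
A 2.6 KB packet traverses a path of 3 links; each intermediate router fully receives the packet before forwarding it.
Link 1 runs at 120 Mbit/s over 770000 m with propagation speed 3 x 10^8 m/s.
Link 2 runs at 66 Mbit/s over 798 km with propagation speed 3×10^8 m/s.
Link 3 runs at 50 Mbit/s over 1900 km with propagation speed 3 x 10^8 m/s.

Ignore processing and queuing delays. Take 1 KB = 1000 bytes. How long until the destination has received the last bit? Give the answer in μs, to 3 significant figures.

L = 20800 bits.
Transmission delays (L/R per hop): 173.333, 315.152, 416 μs; sum = 904.485 μs.
Propagation delays (d/s per hop): 2566.67, 2660, 6333.33 μs; sum = 11560 μs.
End-to-end = 12500 μs.

12500 μs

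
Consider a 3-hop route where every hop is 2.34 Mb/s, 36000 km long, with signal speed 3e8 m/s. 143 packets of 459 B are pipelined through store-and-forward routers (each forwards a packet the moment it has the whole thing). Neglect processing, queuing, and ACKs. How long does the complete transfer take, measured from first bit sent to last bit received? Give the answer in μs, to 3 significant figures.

588000 μs

Per-hop transmission t_tx = L/R = 3672/2340000 = 1569.23 μs.
Per-hop propagation t_prop = 36000000/300000000 = 120000 μs.
Pipeline fill: first packet needs 3·t_tx to clear all hops; remaining 142 packets each add one t_tx.
Total = (3+143-1)·t_tx + 3·t_prop = 145·1569.23 + 3·120000 = 588000 μs.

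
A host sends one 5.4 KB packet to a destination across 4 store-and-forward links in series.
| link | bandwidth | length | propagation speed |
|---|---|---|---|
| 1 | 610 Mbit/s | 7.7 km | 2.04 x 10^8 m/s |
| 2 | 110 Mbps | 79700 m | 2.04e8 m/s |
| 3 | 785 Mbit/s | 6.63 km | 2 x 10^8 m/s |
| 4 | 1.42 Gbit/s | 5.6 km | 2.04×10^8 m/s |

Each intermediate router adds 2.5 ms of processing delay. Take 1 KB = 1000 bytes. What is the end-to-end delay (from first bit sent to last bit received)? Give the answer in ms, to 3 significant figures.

8.54 ms

L = 43200 bits.
Transmission delays (L/R per hop): 0.0708197, 0.392727, 0.0550318, 0.0304225 ms; sum = 0.549001 ms.
Propagation delays (d/s per hop): 0.0377451, 0.390686, 0.03315, 0.027451 ms; sum = 0.489032 ms.
Processing at 3 router(s): 3 × 2.5 ms = 7.5 ms.
End-to-end = 8.54 ms.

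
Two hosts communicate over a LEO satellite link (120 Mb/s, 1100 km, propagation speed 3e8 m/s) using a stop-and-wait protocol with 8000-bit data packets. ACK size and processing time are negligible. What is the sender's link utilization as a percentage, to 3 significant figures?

t_tx = L/R = 8000/120000000 = 6.66667e-05 s.
t_prop = 1100000/300000000 = 0.00366667 s; RTT = 0.00733333 s.
Cycle = t_tx + RTT = 0.0074 s.
Utilization = t_tx / cycle = 6.66667e-05/0.0074 = 0.901 %.

0.901 %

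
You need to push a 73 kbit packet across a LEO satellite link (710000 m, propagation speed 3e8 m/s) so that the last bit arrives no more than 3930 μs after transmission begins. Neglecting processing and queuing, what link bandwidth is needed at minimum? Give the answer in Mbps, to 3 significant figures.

46.7 Mbps

Propagation delay = 710000 / 300000000 = 2366.67 μs.
Transmission budget = 3930 − 2366.67 = 1563.33 μs.
R ≥ L / t_tx = 73000 bits / 0.00156333 s = 46.7 Mbps.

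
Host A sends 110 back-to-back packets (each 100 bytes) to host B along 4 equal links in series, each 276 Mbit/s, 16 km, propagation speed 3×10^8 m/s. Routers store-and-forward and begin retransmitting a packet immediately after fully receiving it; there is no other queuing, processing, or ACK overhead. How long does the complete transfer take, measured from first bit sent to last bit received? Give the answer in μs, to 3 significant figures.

541 μs

Per-hop transmission t_tx = L/R = 800/276000000 = 2.89855 μs.
Per-hop propagation t_prop = 16000/300000000 = 53.3333 μs.
Pipeline fill: first packet needs 4·t_tx to clear all hops; remaining 109 packets each add one t_tx.
Total = (4+110-1)·t_tx + 4·t_prop = 113·2.89855 + 4·53.3333 = 541 μs.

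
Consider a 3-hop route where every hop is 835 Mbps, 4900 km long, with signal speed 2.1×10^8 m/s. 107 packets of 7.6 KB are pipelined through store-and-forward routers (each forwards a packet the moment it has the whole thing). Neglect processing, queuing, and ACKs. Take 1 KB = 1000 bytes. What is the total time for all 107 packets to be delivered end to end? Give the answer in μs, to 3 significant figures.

Per-hop transmission t_tx = L/R = 60800/835000000 = 72.8144 μs.
Per-hop propagation t_prop = 4900000/210000000 = 23333.3 μs.
Pipeline fill: first packet needs 3·t_tx to clear all hops; remaining 106 packets each add one t_tx.
Total = (3+107-1)·t_tx + 3·t_prop = 109·72.8144 + 3·23333.3 = 77900 μs.

77900 μs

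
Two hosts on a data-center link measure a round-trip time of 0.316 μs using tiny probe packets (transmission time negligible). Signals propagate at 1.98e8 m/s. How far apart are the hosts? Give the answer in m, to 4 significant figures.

31.28 m

One-way propagation = RTT/2 = 0.158 μs.
d = s × t = 198000000 × 1.58e-07 = 31.28 m.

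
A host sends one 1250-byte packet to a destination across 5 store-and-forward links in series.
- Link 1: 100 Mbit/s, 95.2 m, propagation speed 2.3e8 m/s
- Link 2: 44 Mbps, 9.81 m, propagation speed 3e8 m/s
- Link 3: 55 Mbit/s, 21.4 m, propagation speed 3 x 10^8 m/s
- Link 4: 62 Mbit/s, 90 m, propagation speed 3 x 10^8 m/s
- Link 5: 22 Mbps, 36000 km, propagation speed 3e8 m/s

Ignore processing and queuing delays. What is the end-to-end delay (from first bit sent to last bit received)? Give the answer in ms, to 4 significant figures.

121.1 ms

L = 1250 × 8 = 10000 bits.
Transmission delays (L/R per hop): 0.1, 0.227273, 0.181818, 0.16129, 0.454545 ms; sum = 1.12493 ms.
Propagation delays (d/s per hop): 0.000413913, 3.27e-05, 7.13333e-05, 0.0003, 120 ms; sum = 120.001 ms.
End-to-end = 121.1 ms.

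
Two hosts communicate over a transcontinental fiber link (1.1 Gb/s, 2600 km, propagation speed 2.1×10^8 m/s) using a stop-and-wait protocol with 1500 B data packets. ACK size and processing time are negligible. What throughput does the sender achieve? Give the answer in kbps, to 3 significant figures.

t_tx = L/R = 12000/1100000000 = 1.09091e-05 s.
t_prop = 2600000/210000000 = 0.012381 s; RTT = 0.0247619 s.
Cycle = t_tx + RTT = 0.0247728 s.
Throughput = L / cycle = 12000 / 0.0247728 = 484 kbps.

484 kbps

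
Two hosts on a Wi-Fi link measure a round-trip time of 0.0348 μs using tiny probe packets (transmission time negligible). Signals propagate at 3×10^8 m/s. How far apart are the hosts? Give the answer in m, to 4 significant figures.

One-way propagation = RTT/2 = 0.0174 μs.
d = s × t = 300000000 × 1.74e-08 = 5.220 m.

5.220 m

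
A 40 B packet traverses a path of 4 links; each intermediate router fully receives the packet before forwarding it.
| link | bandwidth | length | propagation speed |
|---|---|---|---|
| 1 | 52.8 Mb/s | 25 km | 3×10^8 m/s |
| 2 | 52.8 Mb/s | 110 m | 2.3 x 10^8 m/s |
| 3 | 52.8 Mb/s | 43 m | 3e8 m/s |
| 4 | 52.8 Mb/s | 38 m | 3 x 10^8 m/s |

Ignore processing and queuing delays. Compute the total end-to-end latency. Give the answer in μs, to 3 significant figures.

108 μs

L = 40 × 8 = 320 bits.
Transmission delay per hop = L/R = 320/52800000 = 6.06061 μs; 4 hops → 24.2424 μs.
Propagation delays (d/s per hop): 83.3333, 0.478261, 0.143333, 0.126667 μs; sum = 84.0816 μs.
End-to-end = 108 μs.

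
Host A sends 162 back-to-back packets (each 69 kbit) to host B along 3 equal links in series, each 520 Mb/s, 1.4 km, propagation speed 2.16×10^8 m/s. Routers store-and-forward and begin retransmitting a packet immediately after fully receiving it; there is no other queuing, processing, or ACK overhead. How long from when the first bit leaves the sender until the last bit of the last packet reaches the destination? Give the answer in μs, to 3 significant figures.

21800 μs

Per-hop transmission t_tx = L/R = 69000/520000000 = 132.692 μs.
Per-hop propagation t_prop = 1400/216000000 = 6.48148 μs.
Pipeline fill: first packet needs 3·t_tx to clear all hops; remaining 161 packets each add one t_tx.
Total = (3+162-1)·t_tx + 3·t_prop = 164·132.692 + 3·6.48148 = 21800 μs.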